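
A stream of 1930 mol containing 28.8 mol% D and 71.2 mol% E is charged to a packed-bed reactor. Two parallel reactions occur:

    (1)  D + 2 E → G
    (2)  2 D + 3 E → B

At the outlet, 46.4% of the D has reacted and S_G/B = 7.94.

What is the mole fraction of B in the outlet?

0.0183

Conversion of D: D consumed = 0.464 × 555.8 = 257.9 mol = 1ξ₁ + 2ξ₂.
Selectivity: 1ξ₁ / (1ξ₂) = 7.94 → ξ₁ = 7.94 ξ₂.
Substitute: (1·7.94 + 2) ξ₂ = 257.9 → ξ₂ = 25.95 mol, ξ₁ = 206 mol.
Outlet amounts (n = n₀ + Σ ν·ξ):
  D: 555.8 − 1(206) − 2(25.95) = 297.9
  E: 1374 − 2(206) − 3(25.95) = 884.3
  G: 0 + 1(206) = 206
  B: 0 + 1(25.95) = 25.95
Total out = 1414 mol; y_B = 25.95 / 1414 = 0.01835.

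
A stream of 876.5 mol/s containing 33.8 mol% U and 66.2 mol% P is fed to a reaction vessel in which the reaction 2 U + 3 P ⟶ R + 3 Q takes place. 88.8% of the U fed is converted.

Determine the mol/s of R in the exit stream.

132 mol/s

U reacted = 0.888 × 296.3 = 263.1 mol/s; ν_U = −2, so ξ = 263.1/2 = 131.5 mol/s.
Outlet amounts (n = n₀ + ν ξ):
  U: 296.3 − 2(131.5) = 33.18
  P: 580.2 − 3(131.5) = 185.6
  R: 0 + 1(131.5) = 131.5
  Q: 0 + 3(131.5) = 394.6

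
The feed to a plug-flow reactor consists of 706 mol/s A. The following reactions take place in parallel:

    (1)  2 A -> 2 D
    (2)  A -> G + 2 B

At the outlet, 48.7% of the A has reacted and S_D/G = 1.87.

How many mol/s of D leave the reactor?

224 mol/s

Conversion of A: A consumed = 0.487 × 706 = 343.8 mol/s = 2ξ₁ + 1ξ₂.
Selectivity: 2ξ₁ / (1ξ₂) = 1.87 → ξ₁ = 0.935 ξ₂.
Substitute: (2·0.935 + 1) ξ₂ = 343.8 → ξ₂ = 119.8 mol/s, ξ₁ = 112 mol/s.
Outlet amounts (n = n₀ + Σ ν·ξ):
  A: 706 − 2(112) − 1(119.8) = 362.2
  D: 0 + 2(112) = 224
  G: 0 + 1(119.8) = 119.8
  B: 0 + 2(119.8) = 239.6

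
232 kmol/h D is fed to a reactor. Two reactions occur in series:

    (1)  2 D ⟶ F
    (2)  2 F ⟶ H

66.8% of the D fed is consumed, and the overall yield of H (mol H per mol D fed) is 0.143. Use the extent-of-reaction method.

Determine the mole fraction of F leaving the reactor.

0.0918

Conversion of D: D consumed = 2ξ₁ = 0.668 × 232 → ξ₁ = 77.49 kmol/h.
Yield of H: 1ξ₂ / 232 = 0.143 → ξ₂ = 33.18 kmol/h.
Outlet amounts (n = n₀ + Σ ν·ξ):
  D: 232 − 2(77.49) = 77.02
  F: 0 + 1(77.49) − 2(33.18) = 11.14
  H: 0 + 1(33.18) = 33.18
Total out = 121.3 kmol/h; y_F = 11.14 / 121.3 = 0.09178.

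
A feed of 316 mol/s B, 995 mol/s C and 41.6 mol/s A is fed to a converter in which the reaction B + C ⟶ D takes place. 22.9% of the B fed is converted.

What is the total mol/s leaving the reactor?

1280 mol/s

B reacted = 0.229 × 316 = 72.36 mol/s; ν_B = −1, so ξ = 72.36/1 = 72.36 mol/s.
Outlet amounts (n = n₀ + ν ξ):
  B: 316 − 1(72.36) = 243.6
  C: 995 − 1(72.36) = 922.6
  D: 0 + 1(72.36) = 72.36
  A: 41.6 (inert)
Total out = 243.6 + 922.6 + 72.36 + 41.6 = 1280 mol/s.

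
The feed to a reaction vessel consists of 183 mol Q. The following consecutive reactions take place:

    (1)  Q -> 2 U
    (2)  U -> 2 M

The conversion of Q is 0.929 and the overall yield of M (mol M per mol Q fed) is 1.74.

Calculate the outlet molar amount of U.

Conversion of Q: Q consumed = 1ξ₁ = 0.929 × 183 → ξ₁ = 170 mol.
Yield of M: 2ξ₂ / 183 = 1.74 → ξ₂ = 159.2 mol.
Outlet amounts (n = n₀ + Σ ν·ξ):
  Q: 183 − 1(170) = 12.99
  U: 0 + 2(170) − 1(159.2) = 180.8
  M: 0 + 2(159.2) = 318.4

181 mol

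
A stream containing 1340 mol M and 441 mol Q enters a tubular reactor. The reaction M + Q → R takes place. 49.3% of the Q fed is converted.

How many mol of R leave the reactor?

Q reacted = 0.493 × 441 = 217.4 mol; ν_Q = −1, so ξ = 217.4/1 = 217.4 mol.
Outlet amounts (n = n₀ + ν ξ):
  M: 1340 − 1(217.4) = 1123
  Q: 441 − 1(217.4) = 223.6
  R: 0 + 1(217.4) = 217.4

217 mol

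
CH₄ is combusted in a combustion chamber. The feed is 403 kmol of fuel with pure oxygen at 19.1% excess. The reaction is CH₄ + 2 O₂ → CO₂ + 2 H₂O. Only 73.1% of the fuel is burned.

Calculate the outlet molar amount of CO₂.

Stoichiometric O₂ = 2 × 403 = 806 kmol; O₂ fed = 806 × 1.191 = 959.9 kmol.
Fuel reacted = 0.731 × 403 → ξ = 294.6 kmol.
Outlet (n = n₀ + ν ξ):
  CH₄: 403 − 1(294.6) = 108.4
  O₂: 959.9 − 2(294.6) = 370.8
  CO₂: 0 + 1(294.6) = 294.6
  H₂O: 0 + 2(294.6) = 589.2

295 kmol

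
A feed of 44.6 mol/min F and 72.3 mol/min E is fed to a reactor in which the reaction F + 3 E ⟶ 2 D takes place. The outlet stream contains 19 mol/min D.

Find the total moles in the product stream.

97.9 mol/min

For D: n = n₀ + 2ξ → 19 = 0 + 2ξ, giving ξ = 9.5 mol/min.
Outlet amounts (n = n₀ + ν ξ):
  F: 44.6 − 1(9.5) = 35.1
  E: 72.3 − 3(9.5) = 43.8
  D: 0 + 2(9.5) = 19
Total out = 35.1 + 43.8 + 19 = 97.9 mol/min.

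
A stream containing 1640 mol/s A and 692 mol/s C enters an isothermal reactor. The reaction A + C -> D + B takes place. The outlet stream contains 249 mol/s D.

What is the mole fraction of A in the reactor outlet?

0.596

For D: n = n₀ + 1ξ → 249 = 0 + 1ξ, giving ξ = 249 mol/s.
Outlet amounts (n = n₀ + ν ξ):
  A: 1640 − 1(249) = 1391
  C: 692 − 1(249) = 443
  D: 0 + 1(249) = 249
  B: 0 + 1(249) = 249
Total out = 2332 mol/s; y_A = 1391 / 2332 = 0.5965.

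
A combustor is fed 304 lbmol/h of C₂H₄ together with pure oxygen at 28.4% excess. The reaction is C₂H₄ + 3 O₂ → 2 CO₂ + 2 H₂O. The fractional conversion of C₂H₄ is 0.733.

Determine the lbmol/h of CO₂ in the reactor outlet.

Stoichiometric O₂ = 3 × 304 = 912 lbmol/h; O₂ fed = 912 × 1.284 = 1171 lbmol/h.
Fuel reacted = 0.733 × 304 → ξ = 222.8 lbmol/h.
Outlet (n = n₀ + ν ξ):
  C₂H₄: 304 − 1(222.8) = 81.17
  O₂: 1171 − 3(222.8) = 502.5
  CO₂: 0 + 2(222.8) = 445.7
  H₂O: 0 + 2(222.8) = 445.7

446 lbmol/h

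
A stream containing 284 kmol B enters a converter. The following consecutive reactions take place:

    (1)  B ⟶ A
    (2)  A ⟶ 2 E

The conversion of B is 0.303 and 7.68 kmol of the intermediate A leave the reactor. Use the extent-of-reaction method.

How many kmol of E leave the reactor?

157 kmol

Conversion of B: B consumed = 1ξ₁ = 0.303 × 284 → ξ₁ = 86.05 kmol.
A balance: n_A = 0 + 1ξ₁ − 1ξ₂ = 7.68 → ξ₂ = (1·86.05 − 7.68)/1 = 78.37 kmol.
Outlet amounts (n = n₀ + Σ ν·ξ):
  B: 284 − 1(86.05) = 197.9
  A: 0 + 1(86.05) − 1(78.37) = 7.68
  E: 0 + 2(78.37) = 156.7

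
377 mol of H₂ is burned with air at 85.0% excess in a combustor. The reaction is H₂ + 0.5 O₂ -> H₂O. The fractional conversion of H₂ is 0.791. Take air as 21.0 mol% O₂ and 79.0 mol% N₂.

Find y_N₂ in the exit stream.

0.695

Stoichiometric O₂ = 0.5 × 377 = 188.5 mol; O₂ fed = 188.5 × 1.850 = 348.7 mol.
N₂ fed = 348.7 × 79/21 = 1312 mol.
Fuel reacted = 0.791 × 377 → ξ = 298.2 mol.
Outlet (n = n₀ + ν ξ):
  H₂: 377 − 1(298.2) = 78.79
  O₂: 348.7 − 0.5(298.2) = 199.6
  N₂: 1312 (inert)
  H₂O: 0 + 1(298.2) = 298.2
Total out = 1888 mol; y_N₂ = 1312 / 1888 = 0.6947.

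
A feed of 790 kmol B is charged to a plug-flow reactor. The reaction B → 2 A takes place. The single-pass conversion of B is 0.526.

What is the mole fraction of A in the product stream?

0.689

B reacted = 0.526 × 790 = 415.5 kmol; ν_B = −1, so ξ = 415.5/1 = 415.5 kmol.
Outlet amounts (n = n₀ + ν ξ):
  B: 790 − 1(415.5) = 374.5
  A: 0 + 2(415.5) = 831.1
Total out = 1206 kmol; y_A = 831.1 / 1206 = 0.6894.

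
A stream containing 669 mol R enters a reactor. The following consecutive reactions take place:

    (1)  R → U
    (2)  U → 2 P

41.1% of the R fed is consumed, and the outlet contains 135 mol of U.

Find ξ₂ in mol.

Conversion of R: R consumed = 1ξ₁ = 0.411 × 669 → ξ₁ = 275 mol.
U balance: n_U = 0 + 1ξ₁ − 1ξ₂ = 135 → ξ₂ = (1·275 − 135)/1 = 140 mol.
Outlet amounts (n = n₀ + Σ ν·ξ):
  R: 669 − 1(275) = 394
  U: 0 + 1(275) − 1(140) = 135
  P: 0 + 2(140) = 279.9

ξ₂ = 140 mol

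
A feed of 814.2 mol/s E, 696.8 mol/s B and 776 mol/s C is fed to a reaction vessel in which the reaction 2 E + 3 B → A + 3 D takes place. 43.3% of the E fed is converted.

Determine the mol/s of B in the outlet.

E reacted = 0.433 × 814.2 = 352.5 mol/s; ν_E = −2, so ξ = 352.5/2 = 176.3 mol/s.
Outlet amounts (n = n₀ + ν ξ):
  E: 814.2 − 2(176.3) = 461.7
  B: 696.8 − 3(176.3) = 168
  A: 0 + 1(176.3) = 176.3
  D: 0 + 3(176.3) = 528.8
  C: 776 (inert)

168 mol/s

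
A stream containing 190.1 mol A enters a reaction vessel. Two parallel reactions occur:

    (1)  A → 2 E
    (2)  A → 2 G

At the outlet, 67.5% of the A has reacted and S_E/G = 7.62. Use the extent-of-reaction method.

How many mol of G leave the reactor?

Conversion of A: A consumed = 0.675 × 190.1 = 128.3 mol = 1ξ₁ + 1ξ₂.
Selectivity: 2ξ₁ / (2ξ₂) = 7.62 → ξ₁ = 7.62 ξ₂.
Substitute: (1·7.62 + 1) ξ₂ = 128.3 → ξ₂ = 14.89 mol, ξ₁ = 113.4 mol.
Outlet amounts (n = n₀ + Σ ν·ξ):
  A: 190.1 − 1(113.4) − 1(14.89) = 61.78
  E: 0 + 2(113.4) = 226.9
  G: 0 + 2(14.89) = 29.77

29.8 mol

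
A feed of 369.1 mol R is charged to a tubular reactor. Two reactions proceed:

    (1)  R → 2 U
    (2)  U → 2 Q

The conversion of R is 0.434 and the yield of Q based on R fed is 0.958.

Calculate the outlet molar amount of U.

Conversion of R: R consumed = 1ξ₁ = 0.434 × 369.1 → ξ₁ = 160.2 mol.
Yield of Q: 2ξ₂ / 369.1 = 0.958 → ξ₂ = 176.8 mol.
Outlet amounts (n = n₀ + Σ ν·ξ):
  R: 369.1 − 1(160.2) = 208.9
  U: 0 + 2(160.2) − 1(176.8) = 143.6
  Q: 0 + 2(176.8) = 353.6

144 mol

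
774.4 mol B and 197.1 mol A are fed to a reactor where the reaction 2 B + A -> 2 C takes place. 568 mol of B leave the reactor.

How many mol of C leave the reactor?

For B: n = n₀ − 2ξ → 568 = 774.4 − 2ξ, giving ξ = 103.2 mol.
Outlet amounts (n = n₀ + ν ξ):
  B: 774.4 − 2(103.2) = 568
  A: 197.1 − 1(103.2) = 93.9
  C: 0 + 2(103.2) = 206.4

206 mol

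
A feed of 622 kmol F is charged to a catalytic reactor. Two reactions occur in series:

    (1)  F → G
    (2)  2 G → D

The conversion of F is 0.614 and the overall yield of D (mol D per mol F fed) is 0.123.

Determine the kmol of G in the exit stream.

Conversion of F: F consumed = 1ξ₁ = 0.614 × 622 → ξ₁ = 381.9 kmol.
Yield of D: 1ξ₂ / 622 = 0.123 → ξ₂ = 76.51 kmol.
Outlet amounts (n = n₀ + Σ ν·ξ):
  F: 622 − 1(381.9) = 240.1
  G: 0 + 1(381.9) − 2(76.51) = 228.9
  D: 0 + 1(76.51) = 76.51

229 kmol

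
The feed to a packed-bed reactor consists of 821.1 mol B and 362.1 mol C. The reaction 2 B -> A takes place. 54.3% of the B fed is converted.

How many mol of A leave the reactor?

B reacted = 0.543 × 821.1 = 445.9 mol; ν_B = −2, so ξ = 445.9/2 = 222.9 mol.
Outlet amounts (n = n₀ + ν ξ):
  B: 821.1 − 2(222.9) = 375.2
  A: 0 + 1(222.9) = 222.9
  C: 362.1 (inert)

223 mol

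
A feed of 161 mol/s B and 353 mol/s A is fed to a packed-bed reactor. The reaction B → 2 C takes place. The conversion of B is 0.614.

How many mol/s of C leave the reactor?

198 mol/s

B reacted = 0.614 × 161 = 98.85 mol/s; ν_B = −1, so ξ = 98.85/1 = 98.85 mol/s.
Outlet amounts (n = n₀ + ν ξ):
  B: 161 − 1(98.85) = 62.15
  C: 0 + 2(98.85) = 197.7
  A: 353 (inert)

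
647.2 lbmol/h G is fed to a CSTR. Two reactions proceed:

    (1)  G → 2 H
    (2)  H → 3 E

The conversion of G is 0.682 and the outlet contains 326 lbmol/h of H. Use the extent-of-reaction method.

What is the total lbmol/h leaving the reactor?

2200 lbmol/h

Conversion of G: G consumed = 1ξ₁ = 0.682 × 647.2 → ξ₁ = 441.4 lbmol/h.
H balance: n_H = 0 + 2ξ₁ − 1ξ₂ = 326 → ξ₂ = (2·441.4 − 326)/1 = 556.8 lbmol/h.
Outlet amounts (n = n₀ + Σ ν·ξ):
  G: 647.2 − 1(441.4) = 205.8
  H: 0 + 2(441.4) − 1(556.8) = 326
  E: 0 + 3(556.8) = 1670
Total out = 205.8 + 326 + 1670 = 2202 lbmol/h.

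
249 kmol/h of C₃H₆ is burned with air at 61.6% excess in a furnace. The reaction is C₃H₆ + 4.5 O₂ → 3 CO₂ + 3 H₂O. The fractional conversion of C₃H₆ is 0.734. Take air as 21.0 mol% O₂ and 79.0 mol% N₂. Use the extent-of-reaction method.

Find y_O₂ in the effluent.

Stoichiometric O₂ = 4.5 × 249 = 1120 kmol/h; O₂ fed = 1120 × 1.616 = 1811 kmol/h.
N₂ fed = 1811 × 79/21 = 6812 kmol/h.
Fuel reacted = 0.734 × 249 → ξ = 182.8 kmol/h.
Outlet (n = n₀ + ν ξ):
  C₃H₆: 249 − 1(182.8) = 66.23
  O₂: 1811 − 4.5(182.8) = 988.3
  N₂: 6812 (inert)
  CO₂: 0 + 3(182.8) = 548.3
  H₂O: 0 + 3(182.8) = 548.3
Total out = 8963 kmol/h; y_O₂ = 988.3 / 8963 = 0.1103.

0.11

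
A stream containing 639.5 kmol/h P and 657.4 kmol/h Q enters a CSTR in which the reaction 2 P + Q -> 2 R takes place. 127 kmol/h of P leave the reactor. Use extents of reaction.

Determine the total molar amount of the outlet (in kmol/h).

1040 kmol/h

For P: n = n₀ − 2ξ → 127 = 639.5 − 2ξ, giving ξ = 256.2 kmol/h.
Outlet amounts (n = n₀ + ν ξ):
  P: 639.5 − 2(256.2) = 127
  Q: 657.4 − 1(256.2) = 401.1
  R: 0 + 2(256.2) = 512.5
Total out = 127 + 401.1 + 512.5 = 1041 kmol/h.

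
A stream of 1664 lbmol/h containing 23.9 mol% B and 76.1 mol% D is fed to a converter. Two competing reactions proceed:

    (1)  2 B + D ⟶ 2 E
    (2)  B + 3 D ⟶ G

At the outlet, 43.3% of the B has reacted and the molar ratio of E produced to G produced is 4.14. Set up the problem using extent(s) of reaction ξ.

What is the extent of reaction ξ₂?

ξ₂ = 33.5 lbmol/h

Conversion of B: B consumed = 0.433 × 397.7 = 172.2 lbmol/h = 2ξ₁ + 1ξ₂.
Selectivity: 2ξ₁ / (1ξ₂) = 4.14 → ξ₁ = 2.07 ξ₂.
Substitute: (2·2.07 + 1) ξ₂ = 172.2 → ξ₂ = 33.5 lbmol/h, ξ₁ = 69.35 lbmol/h.
Outlet amounts (n = n₀ + Σ ν·ξ):
  B: 397.7 − 2(69.35) − 1(33.5) = 225.5
  D: 1266 − 1(69.35) − 3(33.5) = 1096
  E: 0 + 2(69.35) = 138.7
  G: 0 + 1(33.5) = 33.5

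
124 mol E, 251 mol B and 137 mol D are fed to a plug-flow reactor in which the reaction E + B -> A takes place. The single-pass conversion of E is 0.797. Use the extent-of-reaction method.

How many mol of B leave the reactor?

E reacted = 0.797 × 124 = 98.83 mol; ν_E = −1, so ξ = 98.83/1 = 98.83 mol.
Outlet amounts (n = n₀ + ν ξ):
  E: 124 − 1(98.83) = 25.17
  B: 251 − 1(98.83) = 152.2
  A: 0 + 1(98.83) = 98.83
  D: 137 (inert)

152 mol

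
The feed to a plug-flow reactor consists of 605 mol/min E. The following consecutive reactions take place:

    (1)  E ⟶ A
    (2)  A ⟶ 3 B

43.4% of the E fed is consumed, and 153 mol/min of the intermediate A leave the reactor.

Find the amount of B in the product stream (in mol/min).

329 mol/min

Conversion of E: E consumed = 1ξ₁ = 0.434 × 605 → ξ₁ = 262.6 mol/min.
A balance: n_A = 0 + 1ξ₁ − 1ξ₂ = 153 → ξ₂ = (1·262.6 − 153)/1 = 109.6 mol/min.
Outlet amounts (n = n₀ + Σ ν·ξ):
  E: 605 − 1(262.6) = 342.4
  A: 0 + 1(262.6) − 1(109.6) = 153
  B: 0 + 3(109.6) = 328.7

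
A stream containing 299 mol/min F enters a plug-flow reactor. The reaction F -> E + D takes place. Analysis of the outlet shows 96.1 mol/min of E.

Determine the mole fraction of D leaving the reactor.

0.243

For E: n = n₀ + 1ξ → 96.1 = 0 + 1ξ, giving ξ = 96.1 mol/min.
Outlet amounts (n = n₀ + ν ξ):
  F: 299 − 1(96.1) = 202.9
  E: 0 + 1(96.1) = 96.1
  D: 0 + 1(96.1) = 96.1
Total out = 395.1 mol/min; y_D = 96.1 / 395.1 = 0.2432.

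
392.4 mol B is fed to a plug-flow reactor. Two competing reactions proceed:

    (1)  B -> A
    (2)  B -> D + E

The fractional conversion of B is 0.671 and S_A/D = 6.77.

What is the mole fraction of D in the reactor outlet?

0.0795

Conversion of B: B consumed = 0.671 × 392.4 = 263.3 mol = 1ξ₁ + 1ξ₂.
Selectivity: 1ξ₁ / (1ξ₂) = 6.77 → ξ₁ = 6.77 ξ₂.
Substitute: (1·6.77 + 1) ξ₂ = 263.3 → ξ₂ = 33.89 mol, ξ₁ = 229.4 mol.
Outlet amounts (n = n₀ + Σ ν·ξ):
  B: 392.4 − 1(229.4) − 1(33.89) = 129.1
  A: 0 + 1(229.4) = 229.4
  D: 0 + 1(33.89) = 33.89
  E: 0 + 1(33.89) = 33.89
Total out = 426.3 mol; y_D = 33.89 / 426.3 = 0.07949.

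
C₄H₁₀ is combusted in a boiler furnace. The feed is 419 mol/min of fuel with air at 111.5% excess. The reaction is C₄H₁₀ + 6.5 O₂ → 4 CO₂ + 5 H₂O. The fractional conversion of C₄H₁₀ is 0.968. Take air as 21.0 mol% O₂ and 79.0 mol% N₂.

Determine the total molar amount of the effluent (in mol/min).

28500 mol/min

Stoichiometric O₂ = 6.5 × 419 = 2724 mol/min; O₂ fed = 2724 × 2.115 = 5760 mol/min.
N₂ fed = 5760 × 79/21 = 21670 mol/min.
Fuel reacted = 0.968 × 419 → ξ = 405.6 mol/min.
Outlet (n = n₀ + ν ξ):
  C₄H₁₀: 419 − 1(405.6) = 13.41
  O₂: 5760 − 6.5(405.6) = 3124
  N₂: 21670 (inert)
  CO₂: 0 + 4(405.6) = 1622
  H₂O: 0 + 5(405.6) = 2028
Total out = 13.41 + 3124 + 21670 + 1622 + 2028 = 28460 mol/min.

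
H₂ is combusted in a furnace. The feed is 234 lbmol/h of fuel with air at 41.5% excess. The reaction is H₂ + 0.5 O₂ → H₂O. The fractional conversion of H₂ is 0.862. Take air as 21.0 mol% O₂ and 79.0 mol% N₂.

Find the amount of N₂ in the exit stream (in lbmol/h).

Stoichiometric O₂ = 0.5 × 234 = 117 lbmol/h; O₂ fed = 117 × 1.415 = 165.6 lbmol/h.
N₂ fed = 165.6 × 79/21 = 622.8 lbmol/h.
Fuel reacted = 0.862 × 234 → ξ = 201.7 lbmol/h.
Outlet (n = n₀ + ν ξ):
  H₂: 234 − 1(201.7) = 32.29
  O₂: 165.6 − 0.5(201.7) = 64.7
  N₂: 622.8 (inert)
  H₂O: 0 + 1(201.7) = 201.7

623 lbmol/h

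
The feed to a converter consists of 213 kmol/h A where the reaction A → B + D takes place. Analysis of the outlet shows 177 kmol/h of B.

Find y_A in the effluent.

For B: n = n₀ + 1ξ → 177 = 0 + 1ξ, giving ξ = 177 kmol/h.
Outlet amounts (n = n₀ + ν ξ):
  A: 213 − 1(177) = 36
  B: 0 + 1(177) = 177
  D: 0 + 1(177) = 177
Total out = 390 kmol/h; y_A = 36 / 390 = 0.09231.

0.0923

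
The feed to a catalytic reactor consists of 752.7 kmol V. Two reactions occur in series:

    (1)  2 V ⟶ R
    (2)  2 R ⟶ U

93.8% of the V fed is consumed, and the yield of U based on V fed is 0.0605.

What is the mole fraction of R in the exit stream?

Conversion of V: V consumed = 2ξ₁ = 0.938 × 752.7 → ξ₁ = 353 kmol.
Yield of U: 1ξ₂ / 752.7 = 0.0605 → ξ₂ = 45.54 kmol.
Outlet amounts (n = n₀ + Σ ν·ξ):
  V: 752.7 − 2(353) = 46.67
  R: 0 + 1(353) − 2(45.54) = 261.9
  U: 0 + 1(45.54) = 45.54
Total out = 354.1 kmol; y_R = 261.9 / 354.1 = 0.7396.

0.74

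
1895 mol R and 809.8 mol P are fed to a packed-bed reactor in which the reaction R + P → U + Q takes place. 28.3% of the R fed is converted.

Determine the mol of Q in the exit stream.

536 mol

R reacted = 0.283 × 1895 = 536.3 mol; ν_R = −1, so ξ = 536.3/1 = 536.3 mol.
Outlet amounts (n = n₀ + ν ξ):
  R: 1895 − 1(536.3) = 1359
  P: 809.8 − 1(536.3) = 273.5
  U: 0 + 1(536.3) = 536.3
  Q: 0 + 1(536.3) = 536.3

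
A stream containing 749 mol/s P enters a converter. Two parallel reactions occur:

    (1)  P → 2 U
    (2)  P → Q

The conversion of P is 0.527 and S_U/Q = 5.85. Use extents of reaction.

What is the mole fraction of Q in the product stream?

0.0964

Conversion of P: P consumed = 0.527 × 749 = 394.7 mol/s = 1ξ₁ + 1ξ₂.
Selectivity: 2ξ₁ / (1ξ₂) = 5.85 → ξ₁ = 2.925 ξ₂.
Substitute: (1·2.925 + 1) ξ₂ = 394.7 → ξ₂ = 100.6 mol/s, ξ₁ = 294.2 mol/s.
Outlet amounts (n = n₀ + Σ ν·ξ):
  P: 749 − 1(294.2) − 1(100.6) = 354.3
  U: 0 + 2(294.2) = 588.3
  Q: 0 + 1(100.6) = 100.6
Total out = 1043 mol/s; y_Q = 100.6 / 1043 = 0.09641.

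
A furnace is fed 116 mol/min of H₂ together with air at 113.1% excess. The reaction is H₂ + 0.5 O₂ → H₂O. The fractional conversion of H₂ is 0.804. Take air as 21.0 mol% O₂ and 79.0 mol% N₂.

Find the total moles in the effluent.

Stoichiometric O₂ = 0.5 × 116 = 58 mol/min; O₂ fed = 58 × 2.131 = 123.6 mol/min.
N₂ fed = 123.6 × 79/21 = 465 mol/min.
Fuel reacted = 0.804 × 116 → ξ = 93.26 mol/min.
Outlet (n = n₀ + ν ξ):
  H₂: 116 − 1(93.26) = 22.74
  O₂: 123.6 − 0.5(93.26) = 76.97
  N₂: 465 (inert)
  H₂O: 0 + 1(93.26) = 93.26
Total out = 22.74 + 76.97 + 465 + 93.26 = 657.9 mol/min.

658 mol/min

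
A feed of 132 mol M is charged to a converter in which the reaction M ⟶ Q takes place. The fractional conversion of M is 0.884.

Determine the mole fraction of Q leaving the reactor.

0.884

M reacted = 0.884 × 132 = 116.7 mol; ν_M = −1, so ξ = 116.7/1 = 116.7 mol.
Outlet amounts (n = n₀ + ν ξ):
  M: 132 − 1(116.7) = 15.31
  Q: 0 + 1(116.7) = 116.7
Total out = 132 mol; y_Q = 116.7 / 132 = 0.884.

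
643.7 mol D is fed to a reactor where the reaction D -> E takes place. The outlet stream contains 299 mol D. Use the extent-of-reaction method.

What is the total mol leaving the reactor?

For D: n = n₀ − 1ξ → 299 = 643.7 − 1ξ, giving ξ = 344.7 mol.
Outlet amounts (n = n₀ + ν ξ):
  D: 643.7 − 1(344.7) = 299
  E: 0 + 1(344.7) = 344.7
Total out = 299 + 344.7 = 643.7 mol.

644 mol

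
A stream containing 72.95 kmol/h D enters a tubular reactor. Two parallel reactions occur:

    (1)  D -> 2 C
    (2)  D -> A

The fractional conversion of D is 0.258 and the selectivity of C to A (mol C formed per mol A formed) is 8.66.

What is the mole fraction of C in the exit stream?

Conversion of D: D consumed = 0.258 × 72.95 = 18.82 kmol/h = 1ξ₁ + 1ξ₂.
Selectivity: 2ξ₁ / (1ξ₂) = 8.66 → ξ₁ = 4.33 ξ₂.
Substitute: (1·4.33 + 1) ξ₂ = 18.82 → ξ₂ = 3.531 kmol/h, ξ₁ = 15.29 kmol/h.
Outlet amounts (n = n₀ + Σ ν·ξ):
  D: 72.95 − 1(15.29) − 1(3.531) = 54.13
  C: 0 + 2(15.29) = 30.58
  A: 0 + 1(3.531) = 3.531
Total out = 88.24 kmol/h; y_C = 30.58 / 88.24 = 0.3466.

0.347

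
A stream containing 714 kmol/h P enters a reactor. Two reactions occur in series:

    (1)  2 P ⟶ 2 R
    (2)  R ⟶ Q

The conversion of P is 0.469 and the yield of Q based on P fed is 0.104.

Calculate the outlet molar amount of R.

261 kmol/h

Conversion of P: P consumed = 2ξ₁ = 0.469 × 714 → ξ₁ = 167.4 kmol/h.
Yield of Q: 1ξ₂ / 714 = 0.104 → ξ₂ = 74.26 kmol/h.
Outlet amounts (n = n₀ + Σ ν·ξ):
  P: 714 − 2(167.4) = 379.1
  R: 0 + 2(167.4) − 1(74.26) = 260.6
  Q: 0 + 1(74.26) = 74.26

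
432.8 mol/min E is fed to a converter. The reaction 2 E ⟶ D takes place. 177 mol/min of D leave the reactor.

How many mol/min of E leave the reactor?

For D: n = n₀ + 1ξ → 177 = 0 + 1ξ, giving ξ = 177 mol/min.
Outlet amounts (n = n₀ + ν ξ):
  E: 432.8 − 2(177) = 78.8
  D: 0 + 1(177) = 177

78.8 mol/min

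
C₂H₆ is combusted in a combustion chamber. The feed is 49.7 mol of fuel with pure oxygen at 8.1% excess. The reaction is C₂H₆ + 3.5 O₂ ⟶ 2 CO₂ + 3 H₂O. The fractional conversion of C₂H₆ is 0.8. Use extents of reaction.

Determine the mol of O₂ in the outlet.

48.9 mol

Stoichiometric O₂ = 3.5 × 49.7 = 174 mol; O₂ fed = 174 × 1.081 = 188 mol.
Fuel reacted = 0.8 × 49.7 → ξ = 39.76 mol.
Outlet (n = n₀ + ν ξ):
  C₂H₆: 49.7 − 1(39.76) = 9.94
  O₂: 188 − 3.5(39.76) = 48.88
  CO₂: 0 + 2(39.76) = 79.52
  H₂O: 0 + 3(39.76) = 119.3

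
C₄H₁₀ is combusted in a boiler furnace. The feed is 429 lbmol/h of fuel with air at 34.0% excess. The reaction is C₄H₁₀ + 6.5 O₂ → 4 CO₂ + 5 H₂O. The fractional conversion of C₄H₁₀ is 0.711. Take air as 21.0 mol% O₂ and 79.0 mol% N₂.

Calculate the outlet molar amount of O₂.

Stoichiometric O₂ = 6.5 × 429 = 2788 lbmol/h; O₂ fed = 2788 × 1.340 = 3737 lbmol/h.
N₂ fed = 3737 × 79/21 = 14060 lbmol/h.
Fuel reacted = 0.711 × 429 → ξ = 305 lbmol/h.
Outlet (n = n₀ + ν ξ):
  C₄H₁₀: 429 − 1(305) = 124
  O₂: 3737 − 6.5(305) = 1754
  N₂: 14060 (inert)
  CO₂: 0 + 4(305) = 1220
  H₂O: 0 + 5(305) = 1525

1750 lbmol/h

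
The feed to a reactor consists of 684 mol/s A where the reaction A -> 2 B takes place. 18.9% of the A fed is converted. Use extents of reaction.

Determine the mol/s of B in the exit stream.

A reacted = 0.189 × 684 = 129.3 mol/s; ν_A = −1, so ξ = 129.3/1 = 129.3 mol/s.
Outlet amounts (n = n₀ + ν ξ):
  A: 684 − 1(129.3) = 554.7
  B: 0 + 2(129.3) = 258.6

259 mol/s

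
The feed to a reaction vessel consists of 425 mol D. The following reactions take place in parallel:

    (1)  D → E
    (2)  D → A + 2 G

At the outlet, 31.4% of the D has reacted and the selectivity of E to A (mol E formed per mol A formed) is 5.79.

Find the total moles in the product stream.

Conversion of D: D consumed = 0.314 × 425 = 133.4 mol = 1ξ₁ + 1ξ₂.
Selectivity: 1ξ₁ / (1ξ₂) = 5.79 → ξ₁ = 5.79 ξ₂.
Substitute: (1·5.79 + 1) ξ₂ = 133.4 → ξ₂ = 19.65 mol, ξ₁ = 113.8 mol.
Outlet amounts (n = n₀ + Σ ν·ξ):
  D: 425 − 1(113.8) − 1(19.65) = 291.6
  E: 0 + 1(113.8) = 113.8
  A: 0 + 1(19.65) = 19.65
  G: 0 + 2(19.65) = 39.31
Total out = 291.6 + 113.8 + 19.65 + 39.31 = 464.3 mol.

464 mol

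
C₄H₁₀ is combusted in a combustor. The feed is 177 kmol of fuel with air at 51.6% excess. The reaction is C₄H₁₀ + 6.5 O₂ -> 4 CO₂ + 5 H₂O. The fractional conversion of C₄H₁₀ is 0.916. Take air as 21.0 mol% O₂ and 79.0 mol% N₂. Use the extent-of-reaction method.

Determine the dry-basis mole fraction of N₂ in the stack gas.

Stoichiometric O₂ = 6.5 × 177 = 1150 kmol; O₂ fed = 1150 × 1.516 = 1744 kmol.
N₂ fed = 1744 × 79/21 = 6561 kmol.
Fuel reacted = 0.916 × 177 → ξ = 162.1 kmol.
Outlet (n = n₀ + ν ξ):
  C₄H₁₀: 177 − 1(162.1) = 14.87
  O₂: 1744 − 6.5(162.1) = 690.3
  N₂: 6561 (inert)
  CO₂: 0 + 4(162.1) = 648.5
  H₂O: 0 + 5(162.1) = 810.7
Dry total = 7915 kmol; y_N₂ (dry) = 6561 / 7915 = 0.829.

0.829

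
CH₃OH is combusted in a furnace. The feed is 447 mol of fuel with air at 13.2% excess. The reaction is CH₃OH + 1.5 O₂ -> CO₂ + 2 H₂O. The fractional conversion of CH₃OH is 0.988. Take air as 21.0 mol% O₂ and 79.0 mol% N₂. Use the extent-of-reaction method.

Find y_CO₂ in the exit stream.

0.103

Stoichiometric O₂ = 1.5 × 447 = 670.5 mol; O₂ fed = 670.5 × 1.132 = 759 mol.
N₂ fed = 759 × 79/21 = 2855 mol.
Fuel reacted = 0.988 × 447 → ξ = 441.6 mol.
Outlet (n = n₀ + ν ξ):
  CH₃OH: 447 − 1(441.6) = 5.364
  O₂: 759 − 1.5(441.6) = 96.55
  N₂: 2855 (inert)
  CO₂: 0 + 1(441.6) = 441.6
  H₂O: 0 + 2(441.6) = 883.3
Total out = 4282 mol; y_CO₂ = 441.6 / 4282 = 0.1031.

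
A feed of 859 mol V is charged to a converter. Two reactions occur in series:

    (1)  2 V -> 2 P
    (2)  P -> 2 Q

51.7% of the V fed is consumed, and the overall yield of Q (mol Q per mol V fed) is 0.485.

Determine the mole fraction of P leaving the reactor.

Conversion of V: V consumed = 2ξ₁ = 0.517 × 859 → ξ₁ = 222.1 mol.
Yield of Q: 2ξ₂ / 859 = 0.485 → ξ₂ = 208.3 mol.
Outlet amounts (n = n₀ + Σ ν·ξ):
  V: 859 − 2(222.1) = 414.9
  P: 0 + 2(222.1) − 1(208.3) = 235.8
  Q: 0 + 2(208.3) = 416.6
Total out = 1067 mol; y_P = 235.8 / 1067 = 0.2209.

0.221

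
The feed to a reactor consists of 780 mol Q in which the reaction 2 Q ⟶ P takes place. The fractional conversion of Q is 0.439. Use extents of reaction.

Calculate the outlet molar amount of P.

171 mol

Q reacted = 0.439 × 780 = 342.4 mol; ν_Q = −2, so ξ = 342.4/2 = 171.2 mol.
Outlet amounts (n = n₀ + ν ξ):
  Q: 780 − 2(171.2) = 437.6
  P: 0 + 1(171.2) = 171.2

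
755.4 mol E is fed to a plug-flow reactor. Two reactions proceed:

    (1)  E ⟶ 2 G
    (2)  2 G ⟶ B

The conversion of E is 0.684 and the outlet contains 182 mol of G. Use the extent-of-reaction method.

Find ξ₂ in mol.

ξ₂ = 426 mol

Conversion of E: E consumed = 1ξ₁ = 0.684 × 755.4 → ξ₁ = 516.7 mol.
G balance: n_G = 0 + 2ξ₁ − 2ξ₂ = 182 → ξ₂ = (2·516.7 − 182)/2 = 425.7 mol.
Outlet amounts (n = n₀ + Σ ν·ξ):
  E: 755.4 − 1(516.7) = 238.7
  G: 0 + 2(516.7) − 2(425.7) = 182
  B: 0 + 1(425.7) = 425.7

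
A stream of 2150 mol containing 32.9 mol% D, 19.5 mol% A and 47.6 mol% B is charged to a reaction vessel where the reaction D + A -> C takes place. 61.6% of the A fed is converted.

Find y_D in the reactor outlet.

0.237

A reacted = 0.616 × 419.2 = 258.3 mol; ν_A = −1, so ξ = 258.3/1 = 258.3 mol.
Outlet amounts (n = n₀ + ν ξ):
  D: 707.4 − 1(258.3) = 449.1
  A: 419.2 − 1(258.3) = 161
  C: 0 + 1(258.3) = 258.3
  B: 1023 (inert)
Total out = 1892 mol; y_D = 449.1 / 1892 = 0.2374.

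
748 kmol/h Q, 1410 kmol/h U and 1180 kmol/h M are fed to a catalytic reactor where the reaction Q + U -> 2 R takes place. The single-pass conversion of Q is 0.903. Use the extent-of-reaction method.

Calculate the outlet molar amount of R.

Q reacted = 0.903 × 748 = 675.4 kmol/h; ν_Q = −1, so ξ = 675.4/1 = 675.4 kmol/h.
Outlet amounts (n = n₀ + ν ξ):
  Q: 748 − 1(675.4) = 72.56
  U: 1410 − 1(675.4) = 734.6
  R: 0 + 2(675.4) = 1351
  M: 1180 (inert)

1350 kmol/h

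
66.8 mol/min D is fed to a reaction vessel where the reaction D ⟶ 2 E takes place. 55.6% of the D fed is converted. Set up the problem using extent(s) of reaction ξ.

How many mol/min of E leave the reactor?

D reacted = 0.556 × 66.8 = 37.14 mol/min; ν_D = −1, so ξ = 37.14/1 = 37.14 mol/min.
Outlet amounts (n = n₀ + ν ξ):
  D: 66.8 − 1(37.14) = 29.66
  E: 0 + 2(37.14) = 74.28

74.3 mol/min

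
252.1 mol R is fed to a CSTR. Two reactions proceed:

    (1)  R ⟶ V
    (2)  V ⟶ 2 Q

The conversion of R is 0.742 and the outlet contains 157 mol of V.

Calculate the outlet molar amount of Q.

Conversion of R: R consumed = 1ξ₁ = 0.742 × 252.1 → ξ₁ = 187.1 mol.
V balance: n_V = 0 + 1ξ₁ − 1ξ₂ = 157 → ξ₂ = (1·187.1 − 157)/1 = 30.06 mol.
Outlet amounts (n = n₀ + Σ ν·ξ):
  R: 252.1 − 1(187.1) = 65.04
  V: 0 + 1(187.1) − 1(30.06) = 157
  Q: 0 + 2(30.06) = 60.12

60.1 mol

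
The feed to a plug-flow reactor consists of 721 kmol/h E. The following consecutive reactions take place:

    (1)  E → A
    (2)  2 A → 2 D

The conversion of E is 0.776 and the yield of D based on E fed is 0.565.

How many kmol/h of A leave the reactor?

Conversion of E: E consumed = 1ξ₁ = 0.776 × 721 → ξ₁ = 559.5 kmol/h.
Yield of D: 2ξ₂ / 721 = 0.565 → ξ₂ = 203.7 kmol/h.
Outlet amounts (n = n₀ + Σ ν·ξ):
  E: 721 − 1(559.5) = 161.5
  A: 0 + 1(559.5) − 2(203.7) = 152.1
  D: 0 + 2(203.7) = 407.4

152 kmol/h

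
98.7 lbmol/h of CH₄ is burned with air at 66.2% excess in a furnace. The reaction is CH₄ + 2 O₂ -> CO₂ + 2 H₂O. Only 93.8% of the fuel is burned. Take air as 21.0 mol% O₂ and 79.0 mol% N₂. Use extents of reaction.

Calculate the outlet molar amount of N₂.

1230 lbmol/h

Stoichiometric O₂ = 2 × 98.7 = 197.4 lbmol/h; O₂ fed = 197.4 × 1.662 = 328.1 lbmol/h.
N₂ fed = 328.1 × 79/21 = 1234 lbmol/h.
Fuel reacted = 0.938 × 98.7 → ξ = 92.58 lbmol/h.
Outlet (n = n₀ + ν ξ):
  CH₄: 98.7 − 1(92.58) = 6.119
  O₂: 328.1 − 2(92.58) = 142.9
  N₂: 1234 (inert)
  CO₂: 0 + 1(92.58) = 92.58
  H₂O: 0 + 2(92.58) = 185.2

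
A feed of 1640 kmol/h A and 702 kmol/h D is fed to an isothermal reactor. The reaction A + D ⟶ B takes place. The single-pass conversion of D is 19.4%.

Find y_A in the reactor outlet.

0.682

D reacted = 0.194 × 702 = 136.2 kmol/h; ν_D = −1, so ξ = 136.2/1 = 136.2 kmol/h.
Outlet amounts (n = n₀ + ν ξ):
  A: 1640 − 1(136.2) = 1504
  D: 702 − 1(136.2) = 565.8
  B: 0 + 1(136.2) = 136.2
Total out = 2206 kmol/h; y_A = 1504 / 2206 = 0.6817.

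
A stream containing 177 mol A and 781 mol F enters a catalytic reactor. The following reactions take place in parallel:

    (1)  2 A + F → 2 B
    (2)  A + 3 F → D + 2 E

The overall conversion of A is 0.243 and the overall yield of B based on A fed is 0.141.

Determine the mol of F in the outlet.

714 mol

Yield of B: 2ξ₁ / 177 = 0.141 → ξ₁ = 12.48 mol.
Conversion of A: 2ξ₁ + 1ξ₂ = 0.243 × 177 = 43.01 → ξ₂ = 18.05 mol.
Outlet amounts (n = n₀ + Σ ν·ξ):
  A: 177 − 2(12.48) − 1(18.05) = 134
  F: 781 − 1(12.48) − 3(18.05) = 714.4
  B: 0 + 2(12.48) = 24.96
  D: 0 + 1(18.05) = 18.05
  E: 0 + 2(18.05) = 36.11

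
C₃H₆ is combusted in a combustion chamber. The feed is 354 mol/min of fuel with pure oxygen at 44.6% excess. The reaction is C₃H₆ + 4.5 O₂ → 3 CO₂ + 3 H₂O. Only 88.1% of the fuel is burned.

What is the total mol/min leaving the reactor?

2810 mol/min

Stoichiometric O₂ = 4.5 × 354 = 1593 mol/min; O₂ fed = 1593 × 1.446 = 2303 mol/min.
Fuel reacted = 0.881 × 354 → ξ = 311.9 mol/min.
Outlet (n = n₀ + ν ξ):
  C₃H₆: 354 − 1(311.9) = 42.13
  O₂: 2303 − 4.5(311.9) = 900
  CO₂: 0 + 3(311.9) = 935.6
  H₂O: 0 + 3(311.9) = 935.6
Total out = 42.13 + 900 + 935.6 + 935.6 = 2813 mol/min.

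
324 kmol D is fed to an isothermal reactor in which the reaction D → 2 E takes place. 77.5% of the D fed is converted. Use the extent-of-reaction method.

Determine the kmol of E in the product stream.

D reacted = 0.775 × 324 = 251.1 kmol; ν_D = −1, so ξ = 251.1/1 = 251.1 kmol.
Outlet amounts (n = n₀ + ν ξ):
  D: 324 − 1(251.1) = 72.9
  E: 0 + 2(251.1) = 502.2

502 kmol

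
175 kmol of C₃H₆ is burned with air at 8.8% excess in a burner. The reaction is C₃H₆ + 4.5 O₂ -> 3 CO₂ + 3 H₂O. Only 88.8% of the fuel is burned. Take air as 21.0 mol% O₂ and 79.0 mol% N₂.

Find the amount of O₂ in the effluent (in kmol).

Stoichiometric O₂ = 4.5 × 175 = 787.5 kmol; O₂ fed = 787.5 × 1.088 = 856.8 kmol.
N₂ fed = 856.8 × 79/21 = 3223 kmol.
Fuel reacted = 0.888 × 175 → ξ = 155.4 kmol.
Outlet (n = n₀ + ν ξ):
  C₃H₆: 175 − 1(155.4) = 19.6
  O₂: 856.8 − 4.5(155.4) = 157.5
  N₂: 3223 (inert)
  CO₂: 0 + 3(155.4) = 466.2
  H₂O: 0 + 3(155.4) = 466.2

158 kmol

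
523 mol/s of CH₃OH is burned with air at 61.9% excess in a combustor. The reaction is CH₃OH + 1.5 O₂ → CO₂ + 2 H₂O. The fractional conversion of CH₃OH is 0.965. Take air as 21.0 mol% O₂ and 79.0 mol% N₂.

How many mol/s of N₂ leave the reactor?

Stoichiometric O₂ = 1.5 × 523 = 784.5 mol/s; O₂ fed = 784.5 × 1.619 = 1270 mol/s.
N₂ fed = 1270 × 79/21 = 4778 mol/s.
Fuel reacted = 0.965 × 523 → ξ = 504.7 mol/s.
Outlet (n = n₀ + ν ξ):
  CH₃OH: 523 − 1(504.7) = 18.31
  O₂: 1270 − 1.5(504.7) = 513.1
  N₂: 4778 (inert)
  CO₂: 0 + 1(504.7) = 504.7
  H₂O: 0 + 2(504.7) = 1009

4780 mol/s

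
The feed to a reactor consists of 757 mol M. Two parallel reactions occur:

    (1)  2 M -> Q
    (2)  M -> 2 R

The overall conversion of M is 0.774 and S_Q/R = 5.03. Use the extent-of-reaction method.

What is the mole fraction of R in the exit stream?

Conversion of M: M consumed = 0.774 × 757 = 585.9 mol = 2ξ₁ + 1ξ₂.
Selectivity: 1ξ₁ / (2ξ₂) = 5.03 → ξ₁ = 10.06 ξ₂.
Substitute: (2·10.06 + 1) ξ₂ = 585.9 → ξ₂ = 27.74 mol, ξ₁ = 279.1 mol.
Outlet amounts (n = n₀ + Σ ν·ξ):
  M: 757 − 2(279.1) − 1(27.74) = 171.1
  Q: 0 + 1(279.1) = 279.1
  R: 0 + 2(27.74) = 55.48
Total out = 505.7 mol; y_R = 55.48 / 505.7 = 0.1097.

0.11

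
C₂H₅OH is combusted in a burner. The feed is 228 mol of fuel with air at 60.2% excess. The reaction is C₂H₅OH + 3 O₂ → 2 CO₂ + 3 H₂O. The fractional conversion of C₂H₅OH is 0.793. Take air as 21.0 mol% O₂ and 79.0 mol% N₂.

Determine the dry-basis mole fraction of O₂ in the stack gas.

0.109

Stoichiometric O₂ = 3 × 228 = 684 mol; O₂ fed = 684 × 1.602 = 1096 mol.
N₂ fed = 1096 × 79/21 = 4122 mol.
Fuel reacted = 0.793 × 228 → ξ = 180.8 mol.
Outlet (n = n₀ + ν ξ):
  C₂H₅OH: 228 − 1(180.8) = 47.2
  O₂: 1096 − 3(180.8) = 553.4
  N₂: 4122 (inert)
  CO₂: 0 + 2(180.8) = 361.6
  H₂O: 0 + 3(180.8) = 542.4
Dry total = 5084 mol; y_O₂ (dry) = 553.4 / 5084 = 0.1088.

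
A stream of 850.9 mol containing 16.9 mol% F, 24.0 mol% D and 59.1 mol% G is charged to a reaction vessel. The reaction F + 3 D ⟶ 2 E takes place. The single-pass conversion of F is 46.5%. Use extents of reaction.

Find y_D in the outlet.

F reacted = 0.465 × 143.8 = 66.87 mol; ν_F = −1, so ξ = 66.87/1 = 66.87 mol.
Outlet amounts (n = n₀ + ν ξ):
  F: 143.8 − 1(66.87) = 76.93
  D: 204.2 − 3(66.87) = 3.612
  E: 0 + 2(66.87) = 133.7
  G: 502.9 (inert)
Total out = 717.2 mol; y_D = 3.612 / 717.2 = 0.005037.

0.00504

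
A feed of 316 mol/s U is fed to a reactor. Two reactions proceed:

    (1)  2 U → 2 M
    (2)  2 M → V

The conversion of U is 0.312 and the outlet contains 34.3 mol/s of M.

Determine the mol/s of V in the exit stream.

32.1 mol/s

Conversion of U: U consumed = 2ξ₁ = 0.312 × 316 → ξ₁ = 49.3 mol/s.
M balance: n_M = 0 + 2ξ₁ − 2ξ₂ = 34.3 → ξ₂ = (2·49.3 − 34.3)/2 = 32.15 mol/s.
Outlet amounts (n = n₀ + Σ ν·ξ):
  U: 316 − 2(49.3) = 217.4
  M: 0 + 2(49.3) − 2(32.15) = 34.3
  V: 0 + 1(32.15) = 32.15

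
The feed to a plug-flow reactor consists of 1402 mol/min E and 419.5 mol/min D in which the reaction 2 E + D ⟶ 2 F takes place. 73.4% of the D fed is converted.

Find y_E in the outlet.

D reacted = 0.734 × 419.5 = 307.9 mol/min; ν_D = −1, so ξ = 307.9/1 = 307.9 mol/min.
Outlet amounts (n = n₀ + ν ξ):
  E: 1402 − 2(307.9) = 786.2
  D: 419.5 − 1(307.9) = 111.6
  F: 0 + 2(307.9) = 615.8
Total out = 1514 mol/min; y_E = 786.2 / 1514 = 0.5194.

0.519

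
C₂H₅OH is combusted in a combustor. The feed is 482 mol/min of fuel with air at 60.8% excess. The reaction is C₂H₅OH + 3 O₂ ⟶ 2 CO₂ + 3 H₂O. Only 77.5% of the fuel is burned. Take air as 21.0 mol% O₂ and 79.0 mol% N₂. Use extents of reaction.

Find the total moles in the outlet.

11900 mol/min

Stoichiometric O₂ = 3 × 482 = 1446 mol/min; O₂ fed = 1446 × 1.608 = 2325 mol/min.
N₂ fed = 2325 × 79/21 = 8747 mol/min.
Fuel reacted = 0.775 × 482 → ξ = 373.6 mol/min.
Outlet (n = n₀ + ν ξ):
  C₂H₅OH: 482 − 1(373.6) = 108.4
  O₂: 2325 − 3(373.6) = 1205
  N₂: 8747 (inert)
  CO₂: 0 + 2(373.6) = 747.1
  H₂O: 0 + 3(373.6) = 1121
Total out = 108.4 + 1205 + 8747 + 747.1 + 1121 = 11930 mol/min.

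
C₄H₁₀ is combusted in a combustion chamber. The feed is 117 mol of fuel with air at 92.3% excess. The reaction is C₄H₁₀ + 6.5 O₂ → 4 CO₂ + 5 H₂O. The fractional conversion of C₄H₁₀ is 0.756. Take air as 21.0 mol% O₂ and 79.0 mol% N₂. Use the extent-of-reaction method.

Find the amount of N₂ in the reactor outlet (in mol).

5500 mol

Stoichiometric O₂ = 6.5 × 117 = 760.5 mol; O₂ fed = 760.5 × 1.923 = 1462 mol.
N₂ fed = 1462 × 79/21 = 5502 mol.
Fuel reacted = 0.756 × 117 → ξ = 88.45 mol.
Outlet (n = n₀ + ν ξ):
  C₄H₁₀: 117 − 1(88.45) = 28.55
  O₂: 1462 − 6.5(88.45) = 887.5
  N₂: 5502 (inert)
  CO₂: 0 + 4(88.45) = 353.8
  H₂O: 0 + 5(88.45) = 442.3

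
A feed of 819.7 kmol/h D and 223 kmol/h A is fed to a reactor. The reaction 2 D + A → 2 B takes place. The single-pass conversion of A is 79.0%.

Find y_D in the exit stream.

0.539

A reacted = 0.79 × 223 = 176.2 kmol/h; ν_A = −1, so ξ = 176.2/1 = 176.2 kmol/h.
Outlet amounts (n = n₀ + ν ξ):
  D: 819.7 − 2(176.2) = 467.4
  A: 223 − 1(176.2) = 46.83
  B: 0 + 2(176.2) = 352.3
Total out = 866.5 kmol/h; y_D = 467.4 / 866.5 = 0.5393.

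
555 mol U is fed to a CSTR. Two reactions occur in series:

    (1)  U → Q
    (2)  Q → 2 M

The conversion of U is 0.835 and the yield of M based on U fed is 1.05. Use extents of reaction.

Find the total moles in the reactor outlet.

Conversion of U: U consumed = 1ξ₁ = 0.835 × 555 → ξ₁ = 463.4 mol.
Yield of M: 2ξ₂ / 555 = 1.05 → ξ₂ = 291.4 mol.
Outlet amounts (n = n₀ + Σ ν·ξ):
  U: 555 − 1(463.4) = 91.58
  Q: 0 + 1(463.4) − 1(291.4) = 172
  M: 0 + 2(291.4) = 582.8
Total out = 91.58 + 172 + 582.8 = 846.4 mol.

846 mol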